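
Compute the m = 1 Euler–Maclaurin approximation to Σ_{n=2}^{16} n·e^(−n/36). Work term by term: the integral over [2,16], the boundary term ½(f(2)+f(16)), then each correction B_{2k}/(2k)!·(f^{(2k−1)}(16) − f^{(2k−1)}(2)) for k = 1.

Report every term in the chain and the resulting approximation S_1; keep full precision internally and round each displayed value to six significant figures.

∫_2^16 x·e^(−x/36) dx evaluates to 93.7829.
Endpoint term: (f(2) + f(16))/2 = (1.89192 + 10.2589)/2 = 6.07540.
Integral + boundary = 99.8583.
k=1: B_{2}/(2)! × [f^{(1)}(16) − f^{(1)}(2)] = 1/12 × (0.356211 − 0.893406) = -0.0447662.

S_1 ≈ 99.8135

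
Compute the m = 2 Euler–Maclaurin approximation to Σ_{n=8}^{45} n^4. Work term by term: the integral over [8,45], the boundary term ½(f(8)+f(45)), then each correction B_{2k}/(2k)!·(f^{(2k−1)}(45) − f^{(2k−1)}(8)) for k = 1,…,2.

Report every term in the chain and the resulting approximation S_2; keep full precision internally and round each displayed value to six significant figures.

The integral term ∫_8^45 x^4 dx = 3.68991e+07.
½[f(8) + f(45)] = ½[4096.00 + 4.10062e+06] = 2.05236e+06.
Running total after boundary: 3.89514e+07.
Correction k=1: B_{2}/2! · (f^{(1)}(45) − f^{(1)}(8)) = 1/12 · (364500 − 2048.00) = 30204.3.
Partial sum through k=1: 3.89816e+07.
Correction k=2: B_{4}/4! · (f^{(3)}(45) − f^{(3)}(8)) = −1/720 · (1080.00 − 192.000) = -1.23333.

S_2 ≈ 3.89816e+07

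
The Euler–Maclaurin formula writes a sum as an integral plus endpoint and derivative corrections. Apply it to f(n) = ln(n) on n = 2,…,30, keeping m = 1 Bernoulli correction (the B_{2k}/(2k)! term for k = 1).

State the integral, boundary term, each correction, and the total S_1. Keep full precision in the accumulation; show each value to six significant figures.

S_1 ≈ 74.6579

Integral: ∫_2^30 ln(x) dx = 72.6496.
Boundary: ½(f(2) + f(30)) = ½(0.693147 + 3.40120) = 2.04717.
So far: 74.6968.
k=1: B_{2}/(2)! × [f^{(1)}(30) − f^{(1)}(2)] = 1/12 × (0.0333333 − 0.500000) = -0.0388889.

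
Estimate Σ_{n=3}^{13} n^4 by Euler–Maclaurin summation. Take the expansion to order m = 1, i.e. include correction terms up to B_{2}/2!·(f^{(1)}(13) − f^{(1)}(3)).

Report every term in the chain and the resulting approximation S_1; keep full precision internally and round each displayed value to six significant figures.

S_1 ≈ 89254.3

∫_3^13 x^4 dx evaluates to 74210.0.
½[f(3) + f(13)] = ½[81.0000 + 28561.0] = 14321.0.
Integral + boundary = 88531.0.
Order-1 term: 1/12 · (8788.00 − 108.000) = 723.333.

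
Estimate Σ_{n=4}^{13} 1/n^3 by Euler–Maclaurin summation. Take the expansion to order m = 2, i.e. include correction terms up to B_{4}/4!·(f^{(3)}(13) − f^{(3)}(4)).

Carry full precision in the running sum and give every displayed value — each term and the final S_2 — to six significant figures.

The integral term ∫_4^13 1/x^3 dx = 0.0282914.
½[f(4) + f(13)] = ½[0.0156250 + 0.000455166] = 0.00804008.
Integral + boundary = 0.0363315.
Correction k=1: B_{2}/2! · (f^{(1)}(13) − f^{(1)}(4)) = 1/12 · (-0.000105038 − (-0.0117188)) = 0.000967809.
Running total after k=1: 0.0372993.
Correction k=2: B_{4}/4! · (f^{(3)}(13) − f^{(3)}(4)) = −1/720 · (-1.24306e-05 − (-0.0146484)) = -2.03278e-05.

S_2 ≈ 0.0372790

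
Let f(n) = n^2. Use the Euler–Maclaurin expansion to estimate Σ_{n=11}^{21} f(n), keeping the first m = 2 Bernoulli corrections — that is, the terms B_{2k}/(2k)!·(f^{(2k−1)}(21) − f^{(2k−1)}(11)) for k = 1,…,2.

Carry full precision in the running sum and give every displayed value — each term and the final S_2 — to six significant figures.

S_2 ≈ 2926.00

∫_11^21 x^2 dx evaluates to 2643.33.
Endpoint term: (f(11) + f(21))/2 = (121.000 + 441.000)/2 = 281.000.
So far: 2924.33.
Correction k=1: B_{2}/2! · (f^{(1)}(21) − f^{(1)}(11)) = 1/12 · (42.0000 − 22.0000) = 1.66667.
Running total after k=1: 2926.00.
Correction k=2: B_{4}/4! · (f^{(3)}(21) − f^{(3)}(11)) = −1/720 · (0.00000 − 0.00000) = 0.00000.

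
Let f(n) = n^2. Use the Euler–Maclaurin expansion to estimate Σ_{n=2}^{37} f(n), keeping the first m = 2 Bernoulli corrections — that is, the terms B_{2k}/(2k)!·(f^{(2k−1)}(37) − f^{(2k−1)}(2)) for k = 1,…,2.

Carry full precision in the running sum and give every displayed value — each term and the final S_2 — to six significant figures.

Integral: ∫_2^37 x^2 dx = 16881.7.
Boundary: ½(f(2) + f(37)) = ½(4.00000 + 1369.00) = 686.500.
Integral + boundary = 17568.2.
k=1: B_{2}/(2)! × [f^{(1)}(37) − f^{(1)}(2)] = 1/12 × (74.0000 − 4.00000) = 5.83333.
Running total after k=1: 17574.0.
k=2: B_{4}/(4)! × [f^{(3)}(37) − f^{(3)}(2)] = −1/720 × (0.00000 − 0.00000) = 0.00000.

S_2 ≈ 17574.0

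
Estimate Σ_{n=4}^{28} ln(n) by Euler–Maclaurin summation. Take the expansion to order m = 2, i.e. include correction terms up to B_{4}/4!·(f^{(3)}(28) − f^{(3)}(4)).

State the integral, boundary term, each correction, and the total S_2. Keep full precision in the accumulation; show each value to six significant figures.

S_2 ≈ 66.0980

∫_4^28 ln(x) dx evaluates to 63.7565.
Boundary: ½(f(4) + f(28)) = ½(1.38629 + 3.33220) = 2.35925.
So far: 66.1158.
Correction k=1: B_{2}/2! · (f^{(1)}(28) − f^{(1)}(4)) = 1/12 · (0.0357143 − 0.250000) = -0.0178571.
Partial sum through k=1: 66.0979.
Correction k=2: B_{4}/4! · (f^{(3)}(28) − f^{(3)}(4)) = −1/720 · (9.11079e-05 − 0.0312500) = 4.32762e-05.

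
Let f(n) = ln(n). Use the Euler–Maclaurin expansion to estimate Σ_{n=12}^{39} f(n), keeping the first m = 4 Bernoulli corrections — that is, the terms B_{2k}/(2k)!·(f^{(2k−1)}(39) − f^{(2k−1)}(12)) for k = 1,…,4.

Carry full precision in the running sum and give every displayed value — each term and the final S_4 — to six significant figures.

∫_12^39 ln(x) dx evaluates to 86.0600.
Endpoint term: (f(12) + f(39))/2 = (2.48491 + 3.66356)/2 = 3.07423.
So far: 89.1343.
k=1: B_{2}/(2)! × [f^{(1)}(39) − f^{(1)}(12)] = 1/12 × (0.0256410 − 0.0833333) = -0.00480769.
Partial sum through k=1: 89.1295.
k=2: B_{4}/(4)! × [f^{(3)}(39) − f^{(3)}(12)] = −1/720 × (3.37160e-05 − 0.00115741) = 1.56068e-06.
Partial sum through k=2: 89.1295.
k=3: B_{6}/(6)! × [f^{(5)}(39) − f^{(5)}(12)] = 1/30240 × (2.66004e-07 − 9.64506e-05) = -3.18071e-09.
Partial sum through k=3: 89.1295.
k=4: B_{8}/(8)! × [f^{(7)}(39) − f^{(7)}(12)] = −1/1209600 × (5.24663e-09 − 2.00939e-05) = 1.66077e-11.

S_4 ≈ 89.1295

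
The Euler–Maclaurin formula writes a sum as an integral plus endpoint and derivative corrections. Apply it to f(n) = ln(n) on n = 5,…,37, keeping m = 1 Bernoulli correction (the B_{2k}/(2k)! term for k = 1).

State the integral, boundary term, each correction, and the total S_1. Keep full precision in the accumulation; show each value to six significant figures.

S_1 ≈ 96.1525

∫_5^37 ln(x) dx evaluates to 93.5568.
Endpoint term: (f(5) + f(37))/2 = (1.60944 + 3.61092)/2 = 2.61018.
So far: 96.1670.
Correction k=1: B_{2}/2! · (f^{(1)}(37) − f^{(1)}(5)) = 1/12 · (0.0270270 − 0.200000) = -0.0144144.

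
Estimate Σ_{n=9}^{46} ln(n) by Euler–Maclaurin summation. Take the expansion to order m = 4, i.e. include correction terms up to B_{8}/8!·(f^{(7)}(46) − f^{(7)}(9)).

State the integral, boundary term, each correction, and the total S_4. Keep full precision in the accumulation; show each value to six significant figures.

S_4 ≈ 122.348

Integral: ∫_9^46 ln(x) dx = 119.342.
Boundary: ½(f(9) + f(46)) = ½(2.19722 + 3.82864) = 3.01293.
Integral + boundary = 122.355.
k=1: B_{2}/(2)! × [f^{(1)}(46) − f^{(1)}(9)] = 1/12 × (0.0217391 − 0.111111) = -0.00744767.
Running total after k=1: 122.348.
k=2: B_{4}/(4)! × [f^{(3)}(46) − f^{(3)}(9)] = −1/720 × (2.05474e-05 − 0.00274348) = 3.78186e-06.
Running total after k=2: 122.348.
k=3: B_{6}/(6)! × [f^{(5)}(46) − f^{(5)}(9)] = 1/30240 × (1.16526e-07 − 0.000406442) = -1.34367e-08.
Running total after k=3: 122.348.
k=4: B_{8}/(8)! × [f^{(7)}(46) − f^{(7)}(9)] = −1/1209600 × (1.65207e-09 − 0.000150534) = 1.24448e-10.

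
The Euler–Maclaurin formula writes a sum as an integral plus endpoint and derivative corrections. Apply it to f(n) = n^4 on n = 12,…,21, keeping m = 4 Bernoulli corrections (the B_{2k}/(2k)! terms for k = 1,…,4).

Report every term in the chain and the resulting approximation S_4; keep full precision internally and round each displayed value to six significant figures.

S_4 ≈ 877173

The integral term ∫_12^21 x^4 dx = 767054.
Endpoint term: (f(12) + f(21))/2 = (20736.0 + 194481)/2 = 107608.
So far: 874662.
Correction k=1: B_{2}/2! · (f^{(1)}(21) − f^{(1)}(12)) = 1/12 · (37044.0 − 6912.00) = 2511.00.
After k=1: 877173.
Correction k=2: B_{4}/4! · (f^{(3)}(21) − f^{(3)}(12)) = −1/720 · (504.000 − 288.000) = -0.300000.
After k=2: 877173.
Correction k=3: B_{6}/6! · (f^{(5)}(21) − f^{(5)}(12)) = 1/30240 · (0.00000 − 0.00000) = 0.00000.
After k=3: 877173.
Correction k=4: B_{8}/8! · (f^{(7)}(21) − f^{(7)}(12)) = −1/1209600 · (0.00000 − 0.00000) = 0.00000.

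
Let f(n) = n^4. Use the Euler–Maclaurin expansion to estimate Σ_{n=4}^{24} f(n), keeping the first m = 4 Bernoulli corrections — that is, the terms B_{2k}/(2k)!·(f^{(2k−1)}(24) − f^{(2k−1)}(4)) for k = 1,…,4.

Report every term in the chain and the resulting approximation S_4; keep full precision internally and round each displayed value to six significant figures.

S_4 ≈ 1.76292e+06

Integral: ∫_4^24 x^4 dx = 1.59232e+06.
Endpoint term: (f(4) + f(24))/2 = (256.000 + 331776)/2 = 166016.
Running total after boundary: 1.75834e+06.
Order-1 term: 1/12 · (55296.0 − 256.000) = 4586.67.
After k=1: 1.76292e+06.
Order-2 term: −1/720 · (576.000 − 96.0000) = -0.666667.
After k=2: 1.76292e+06.
Order-3 term: 1/30240 · (0.00000 − 0.00000) = 0.00000.
After k=3: 1.76292e+06.
Order-4 term: −1/1209600 · (0.00000 − 0.00000) = 0.00000.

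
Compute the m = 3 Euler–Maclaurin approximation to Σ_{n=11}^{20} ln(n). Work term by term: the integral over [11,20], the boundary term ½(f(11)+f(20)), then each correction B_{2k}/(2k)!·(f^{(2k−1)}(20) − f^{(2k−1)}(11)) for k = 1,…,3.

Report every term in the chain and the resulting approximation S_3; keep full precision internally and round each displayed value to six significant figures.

∫_11^20 ln(x) dx evaluates to 24.5378.
Boundary: ½(f(11) + f(20)) = ½(2.39790 + 2.99573) = 2.69681.
Integral + boundary = 27.2346.
Order-1 term: 1/12 · (0.0500000 − 0.0909091) = -0.00340909.
Running total after k=1: 27.2312.
Order-2 term: −1/720 · (0.000250000 − 0.00150263) = 1.73976e-06.
Running total after k=2: 27.2312.
Order-3 term: 1/30240 · (7.50000e-06 − 0.000149021) = -4.67993e-09.

S_3 ≈ 27.2312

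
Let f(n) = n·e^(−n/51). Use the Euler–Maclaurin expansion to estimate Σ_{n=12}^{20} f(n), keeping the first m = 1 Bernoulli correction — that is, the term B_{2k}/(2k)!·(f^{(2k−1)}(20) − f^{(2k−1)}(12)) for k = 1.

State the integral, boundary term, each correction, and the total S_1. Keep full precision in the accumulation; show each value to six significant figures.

The integral term ∫_12^20 x·e^(−x/51) dx = 93.0163.
Endpoint term: (f(12) + f(20))/2 = (9.48406 + 13.5120)/2 = 11.4980.
Integral + boundary = 104.514.
Correction k=1: B_{2}/2! · (f^{(1)}(20) − f^{(1)}(12)) = 1/12 · (0.410658 − 0.604376) = -0.0161432.

S_1 ≈ 104.498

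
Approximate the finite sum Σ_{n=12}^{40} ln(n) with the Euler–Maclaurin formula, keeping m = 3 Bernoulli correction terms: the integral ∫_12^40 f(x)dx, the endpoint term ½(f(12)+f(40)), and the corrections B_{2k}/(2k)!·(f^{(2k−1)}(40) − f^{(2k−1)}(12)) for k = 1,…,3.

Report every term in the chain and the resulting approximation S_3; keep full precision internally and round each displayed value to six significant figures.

∫_12^40 ln(x) dx evaluates to 89.7363.
Boundary: ½(f(12) + f(40)) = ½(2.48491 + 3.68888) = 3.08689.
So far: 92.8232.
k=1: B_{2}/(2)! × [f^{(1)}(40) − f^{(1)}(12)] = 1/12 × (0.0250000 − 0.0833333) = -0.00486111.
Running total after k=1: 92.8183.
k=2: B_{4}/(4)! × [f^{(3)}(40) − f^{(3)}(12)] = −1/720 × (3.12500e-05 − 0.00115741) = 1.56411e-06.
Running total after k=2: 92.8183.
k=3: B_{6}/(6)! × [f^{(5)}(40) − f^{(5)}(12)] = 1/30240 × (2.34375e-07 − 9.64506e-05) = -3.18175e-09.

S_3 ≈ 92.8183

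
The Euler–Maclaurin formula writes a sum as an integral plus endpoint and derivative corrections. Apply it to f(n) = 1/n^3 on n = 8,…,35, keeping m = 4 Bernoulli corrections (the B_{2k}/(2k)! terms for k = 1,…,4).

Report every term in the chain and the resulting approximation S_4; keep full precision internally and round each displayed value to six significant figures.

S_4 ≈ 0.00845312

The integral term ∫_8^35 1/x^3 dx = 0.00740434.
½[f(8) + f(35)] = ½[0.00195312 + 2.33236e-05] = 0.000988224.
So far: 0.00839256.
Correction k=1: B_{2}/2! · (f^{(1)}(35) − f^{(1)}(8)) = 1/12 · (-1.99917e-06 − (-0.000732422)) = 6.08686e-05.
Running total after k=1: 0.00845343.
Correction k=2: B_{4}/4! · (f^{(3)}(35) − f^{(3)}(8)) = −1/720 · (-3.26395e-08 − (-0.000228882)) = -3.17846e-07.
Running total after k=2: 0.00845311.
Correction k=3: B_{6}/6! · (f^{(5)}(35) − f^{(5)}(8)) = 1/30240 · (-1.11907e-09 − (-0.000150204)) = 4.96702e-09.
Running total after k=3: 0.00845312.
Correction k=4: B_{8}/8! · (f^{(7)}(35) − f^{(7)}(8)) = −1/1209600 · (-6.57737e-11 − (-0.000168979)) = -1.39698e-10.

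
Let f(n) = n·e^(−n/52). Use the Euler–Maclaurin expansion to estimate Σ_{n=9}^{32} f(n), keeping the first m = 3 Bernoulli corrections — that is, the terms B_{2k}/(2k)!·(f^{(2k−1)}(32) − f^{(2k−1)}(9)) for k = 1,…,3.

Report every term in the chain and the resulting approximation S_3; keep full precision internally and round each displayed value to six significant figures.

The integral term ∫_9^32 x·e^(−x/52) dx = 307.272.
½[f(9) + f(32)] = ½[7.56966 + 17.2939] = 12.4318.
Running total after boundary: 319.704.
k=1: B_{2}/(2)! × [f^{(1)}(32) − f^{(1)}(9)] = 1/12 × (0.207859 − 0.695503) = -0.0406370.
Partial sum through k=1: 319.663.
k=2: B_{4}/(4)! × [f^{(3)}(32) − f^{(3)}(9)] = −1/720 × (0.000476599 − 0.000879308) = 5.59317e-07.
Partial sum through k=2: 319.663.
k=3: B_{6}/(6)! × [f^{(5)}(32) − f^{(5)}(9)] = 1/30240 × (3.24086e-07 − 5.55253e-07) = -7.64441e-12.

S_3 ≈ 319.663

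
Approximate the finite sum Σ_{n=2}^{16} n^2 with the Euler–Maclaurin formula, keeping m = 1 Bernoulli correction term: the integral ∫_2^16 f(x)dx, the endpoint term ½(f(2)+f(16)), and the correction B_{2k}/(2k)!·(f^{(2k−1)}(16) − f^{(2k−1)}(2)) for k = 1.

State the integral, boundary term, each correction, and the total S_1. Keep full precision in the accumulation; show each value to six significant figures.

S_1 ≈ 1495.00

Integral: ∫_2^16 x^2 dx = 1362.67.
Boundary: ½(f(2) + f(16)) = ½(4.00000 + 256.000) = 130.000.
Running total after boundary: 1492.67.
k=1: B_{2}/(2)! × [f^{(1)}(16) − f^{(1)}(2)] = 1/12 × (32.0000 − 4.00000) = 2.33333.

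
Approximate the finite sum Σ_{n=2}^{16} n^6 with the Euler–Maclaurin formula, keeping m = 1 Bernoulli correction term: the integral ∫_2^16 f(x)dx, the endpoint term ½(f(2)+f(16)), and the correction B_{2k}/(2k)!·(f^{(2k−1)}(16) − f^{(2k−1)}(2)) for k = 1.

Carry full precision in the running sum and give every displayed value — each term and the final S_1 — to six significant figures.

S_1 ≈ 4.72608e+07

Integral: ∫_2^16 x^6 dx = 3.83479e+07.
½[f(2) + f(16)] = ½[64.0000 + 1.67772e+07] = 8.38864e+06.
Integral + boundary = 4.67365e+07.
Correction k=1: B_{2}/2! · (f^{(1)}(16) − f^{(1)}(2)) = 1/12 · (6.29146e+06 − 192.000) = 524272.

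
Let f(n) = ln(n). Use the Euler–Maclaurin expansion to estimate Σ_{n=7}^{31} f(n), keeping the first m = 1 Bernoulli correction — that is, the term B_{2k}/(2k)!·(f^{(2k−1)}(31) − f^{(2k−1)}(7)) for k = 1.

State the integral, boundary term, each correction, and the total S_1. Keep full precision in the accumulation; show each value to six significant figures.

S_1 ≈ 71.5130

∫_7^31 ln(x) dx evaluates to 68.8322.
Boundary: ½(f(7) + f(31)) = ½(1.94591 + 3.43399) = 2.68995.
So far: 71.5222.
k=1: B_{2}/(2)! × [f^{(1)}(31) − f^{(1)}(7)] = 1/12 × (0.0322581 − 0.142857) = -0.00921659.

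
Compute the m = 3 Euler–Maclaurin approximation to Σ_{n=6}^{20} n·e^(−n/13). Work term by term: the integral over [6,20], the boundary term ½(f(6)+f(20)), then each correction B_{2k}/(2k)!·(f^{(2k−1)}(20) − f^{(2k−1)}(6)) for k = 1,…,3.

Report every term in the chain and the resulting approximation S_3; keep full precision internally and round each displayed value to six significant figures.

The integral term ∫_6^20 x·e^(−x/13) dx = 63.5763.
Endpoint term: (f(6) + f(20))/2 = (3.78188 + 4.29422)/2 = 4.03805.
Integral + boundary = 67.6143.
k=1: B_{2}/(2)! × [f^{(1)}(20) − f^{(1)}(6)] = 1/12 × (-0.115614 − 0.339399) = -0.0379178.
After k=1: 67.5764.
k=2: B_{4}/(4)! × [f^{(3)}(20) − f^{(3)}(6)] = −1/720 × (0.00185686 − 0.00946761) = 1.05705e-05.
After k=2: 67.5764.
k=3: B_{6}/(6)! × [f^{(5)}(20) − f^{(5)}(6)] = 1/30240 × (2.60226e-05 − 0.000100159) = -2.45161e-09.

S_3 ≈ 67.5764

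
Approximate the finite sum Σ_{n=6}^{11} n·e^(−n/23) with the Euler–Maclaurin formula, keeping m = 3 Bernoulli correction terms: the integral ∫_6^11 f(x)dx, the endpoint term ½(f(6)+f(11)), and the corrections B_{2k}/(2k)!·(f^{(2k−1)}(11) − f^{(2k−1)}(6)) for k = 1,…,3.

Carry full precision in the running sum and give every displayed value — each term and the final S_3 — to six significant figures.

The integral term ∫_6^11 x·e^(−x/23) dx = 29.1135.
Endpoint term: (f(6) + f(11))/2 = (4.62229 + 6.81847)/2 = 5.72038.
So far: 34.8339.
Correction k=1: B_{2}/2! · (f^{(1)}(11) − f^{(1)}(6)) = 1/12 · (0.323405 − 0.569412) = -0.0205006.
Running total after k=1: 34.8134.
Correction k=2: B_{4}/4! · (f^{(3)}(11) − f^{(3)}(6)) = −1/720 · (0.00295487 − 0.00398899) = 1.43628e-06.
Running total after k=2: 34.8134.
Correction k=3: B_{6}/6! · (f^{(5)}(11) − f^{(5)}(6)) = 1/30240 · (1.00159e-05 − 1.30465e-05) = -1.00219e-10.

S_3 ≈ 34.8134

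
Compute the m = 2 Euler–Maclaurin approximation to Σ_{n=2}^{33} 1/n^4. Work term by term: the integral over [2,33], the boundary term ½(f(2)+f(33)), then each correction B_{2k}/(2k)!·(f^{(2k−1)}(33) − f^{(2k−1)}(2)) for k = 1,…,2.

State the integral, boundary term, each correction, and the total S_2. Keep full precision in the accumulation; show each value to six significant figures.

Integral: ∫_2^33 1/x^4 dx = 0.0416574.
Endpoint term: (f(2) + f(33))/2 = (0.0625000 + 8.43226e-07)/2 = 0.0312504.
Running total after boundary: 0.0729078.
Order-1 term: 1/12 · (-1.02209e-07 − (-0.125000)) = 0.0104167.
After k=1: 0.0833245.
Order-2 term: −1/720 · (-2.81568e-09 − (-0.937500)) = -0.00130208.

S_2 ≈ 0.0820224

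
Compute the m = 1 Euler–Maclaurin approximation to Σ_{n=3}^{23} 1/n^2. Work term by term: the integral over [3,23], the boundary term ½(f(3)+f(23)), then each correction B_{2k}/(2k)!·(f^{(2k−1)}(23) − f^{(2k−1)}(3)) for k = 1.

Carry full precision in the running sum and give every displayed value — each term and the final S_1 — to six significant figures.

S_1 ≈ 0.352515

∫_3^23 1/x^2 dx evaluates to 0.289855.
½[f(3) + f(23)] = ½[0.111111 + 0.00189036] = 0.0565007.
Integral + boundary = 0.346356.
k=1: B_{2}/(2)! × [f^{(1)}(23) − f^{(1)}(3)] = 1/12 × (-0.000164379 − (-0.0740741)) = 0.00615914.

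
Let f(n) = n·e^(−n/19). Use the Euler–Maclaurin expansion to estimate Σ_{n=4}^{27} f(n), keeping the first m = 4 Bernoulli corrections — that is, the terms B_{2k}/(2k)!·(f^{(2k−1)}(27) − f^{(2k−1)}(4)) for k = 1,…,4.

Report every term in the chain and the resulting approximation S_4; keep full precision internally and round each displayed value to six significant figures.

∫_4^27 x·e^(−x/19) dx evaluates to 143.003.
½[f(4) + f(27)] = ½[3.24063 + 6.51941] = 4.88002.
Integral + boundary = 147.883.
k=1: B_{2}/(2)! × [f^{(1)}(27) − f^{(1)}(4)] = 1/12 × (-0.101667 − 0.639598) = -0.0617721.
Running total after k=1: 147.821.
k=2: B_{4}/(4)! × [f^{(3)}(27) − f^{(3)}(4)] = −1/720 × (0.00105610 − 0.00626015) = 7.22785e-06.
Running total after k=2: 147.821.
k=3: B_{6}/(6)! × [f^{(5)}(27) − f^{(5)}(4)] = 1/30240 × (6.63110e-06 − 2.97744e-05) = -7.65321e-10.
Running total after k=3: 147.821.
k=4: B_{8}/(8)! × [f^{(7)}(27) − f^{(7)}(4)] = −1/1209600 × (2.86336e-08 − 1.16919e-07) = 7.29871e-14.

S_4 ≈ 147.821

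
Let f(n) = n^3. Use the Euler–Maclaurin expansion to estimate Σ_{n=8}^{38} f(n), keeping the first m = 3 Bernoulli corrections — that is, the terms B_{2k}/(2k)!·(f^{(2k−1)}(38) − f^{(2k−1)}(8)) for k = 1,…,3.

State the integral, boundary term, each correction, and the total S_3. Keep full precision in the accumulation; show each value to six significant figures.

∫_8^38 x^3 dx evaluates to 520260.
½[f(8) + f(38)] = ½[512.000 + 54872.0] = 27692.0.
Running total after boundary: 547952.
Correction k=1: B_{2}/2! · (f^{(1)}(38) − f^{(1)}(8)) = 1/12 · (4332.00 − 192.000) = 345.000.
Running total after k=1: 548297.
Correction k=2: B_{4}/4! · (f^{(3)}(38) − f^{(3)}(8)) = −1/720 · (6.00000 − 6.00000) = 0.00000.
Running total after k=2: 548297.
Correction k=3: B_{6}/6! · (f^{(5)}(38) − f^{(5)}(8)) = 1/30240 · (0.00000 − 0.00000) = 0.00000.

S_3 ≈ 548297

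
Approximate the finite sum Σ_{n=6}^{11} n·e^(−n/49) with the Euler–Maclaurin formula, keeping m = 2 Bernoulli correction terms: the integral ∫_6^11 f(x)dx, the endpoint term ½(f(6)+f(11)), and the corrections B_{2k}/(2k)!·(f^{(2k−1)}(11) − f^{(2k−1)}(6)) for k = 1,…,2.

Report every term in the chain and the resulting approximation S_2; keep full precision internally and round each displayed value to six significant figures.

S_2 ≈ 42.6036

∫_6^11 x·e^(−x/49) dx evaluates to 35.5683.
Boundary: ½(f(6) + f(11)) = ½(5.30851 + 8.78816) = 7.04833.
Running total after boundary: 42.6166.
Correction k=1: B_{2}/2! · (f^{(1)}(11) − f^{(1)}(6)) = 1/12 · (0.619574 − 0.776414) = -0.0130701.
After k=1: 42.6036.
Correction k=2: B_{4}/4! · (f^{(3)}(11) − f^{(3)}(6)) = −1/720 · (0.000923541 − 0.00106036) = 1.90022e-07.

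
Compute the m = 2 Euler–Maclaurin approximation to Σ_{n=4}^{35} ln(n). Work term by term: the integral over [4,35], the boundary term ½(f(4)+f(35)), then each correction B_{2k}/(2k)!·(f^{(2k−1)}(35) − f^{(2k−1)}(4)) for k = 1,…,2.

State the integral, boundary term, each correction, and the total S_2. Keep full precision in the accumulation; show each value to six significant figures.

Integral: ∫_4^35 ln(x) dx = 87.8920.
½[f(4) + f(35)] = ½[1.38629 + 3.55535] = 2.47082.
So far: 90.3628.
Correction k=1: B_{2}/2! · (f^{(1)}(35) − f^{(1)}(4)) = 1/12 · (0.0285714 − 0.250000) = -0.0184524.
Running total after k=1: 90.3444.
Correction k=2: B_{4}/4! · (f^{(3)}(35) − f^{(3)}(4)) = −1/720 · (4.66472e-05 − 0.0312500) = 4.33380e-05.

S_2 ≈ 90.3444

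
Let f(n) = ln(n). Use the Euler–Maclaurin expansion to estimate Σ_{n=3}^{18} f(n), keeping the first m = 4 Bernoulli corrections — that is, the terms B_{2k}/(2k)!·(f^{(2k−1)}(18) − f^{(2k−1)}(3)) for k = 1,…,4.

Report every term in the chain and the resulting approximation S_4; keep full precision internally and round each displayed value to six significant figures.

S_4 ≈ 35.7023

Integral: ∫_3^18 ln(x) dx = 33.7309.
Endpoint term: (f(3) + f(18))/2 = (1.09861 + 2.89037)/2 = 1.99449.
Integral + boundary = 35.7253.
k=1: B_{2}/(2)! × [f^{(1)}(18) − f^{(1)}(3)] = 1/12 × (0.0555556 − 0.333333) = -0.0231481.
Running total after k=1: 35.7022.
k=2: B_{4}/(4)! × [f^{(3)}(18) − f^{(3)}(3)] = −1/720 × (0.000342936 − 0.0740741) = 0.000102404.
Running total after k=2: 35.7023.
k=3: B_{6}/(6)! × [f^{(5)}(18) − f^{(5)}(3)] = 1/30240 × (1.27013e-05 − 0.0987654) = -3.26563e-06.
Running total after k=3: 35.7023.
k=4: B_{8}/(8)! × [f^{(7)}(18) − f^{(7)}(3)] = −1/1209600 × (1.17605e-06 − 0.329218) = 2.72170e-07.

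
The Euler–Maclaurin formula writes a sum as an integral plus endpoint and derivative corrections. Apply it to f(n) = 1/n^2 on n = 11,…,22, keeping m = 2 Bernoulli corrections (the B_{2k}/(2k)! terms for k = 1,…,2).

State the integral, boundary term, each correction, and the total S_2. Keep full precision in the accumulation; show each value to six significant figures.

S_2 ≈ 0.0507292

The integral term ∫_11^22 1/x^2 dx = 0.0454545.
Boundary: ½(f(11) + f(22)) = ½(0.00826446 + 0.00206612) = 0.00516529.
So far: 0.0506198.
k=1: B_{2}/(2)! × [f^{(1)}(22) − f^{(1)}(11)] = 1/12 × (-0.000187829 − (-0.00150263)) = 0.000109567.
After k=1: 0.0507294.
k=2: B_{4}/(4)! × [f^{(3)}(22) − f^{(3)}(11)] = −1/720 × (-4.65691e-06 − (-0.000149021)) = -2.00506e-07.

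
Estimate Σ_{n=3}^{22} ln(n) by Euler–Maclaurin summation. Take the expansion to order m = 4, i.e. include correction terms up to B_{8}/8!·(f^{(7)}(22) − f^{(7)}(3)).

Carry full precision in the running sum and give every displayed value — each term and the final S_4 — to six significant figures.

The integral term ∫_3^22 ln(x) dx = 45.7071.
Boundary: ½(f(3) + f(22)) = ½(1.09861 + 3.09104) = 2.09483.
So far: 47.8019.
k=1: B_{2}/(2)! × [f^{(1)}(22) − f^{(1)}(3)] = 1/12 × (0.0454545 − 0.333333) = -0.0239899.
Running total after k=1: 47.7779.
k=2: B_{4}/(4)! × [f^{(3)}(22) − f^{(3)}(3)] = −1/720 × (0.000187829 − 0.0740741) = 0.000102620.
Running total after k=2: 47.7780.
k=3: B_{6}/(6)! × [f^{(5)}(22) − f^{(5)}(3)] = 1/30240 × (4.65691e-06 − 0.0987654) = -3.26590e-06.
Running total after k=3: 47.7780.
k=4: B_{8}/(8)! × [f^{(7)}(22) − f^{(7)}(3)] = −1/1209600 × (2.88651e-07 − 0.329218) = 2.72171e-07.

S_4 ≈ 47.7780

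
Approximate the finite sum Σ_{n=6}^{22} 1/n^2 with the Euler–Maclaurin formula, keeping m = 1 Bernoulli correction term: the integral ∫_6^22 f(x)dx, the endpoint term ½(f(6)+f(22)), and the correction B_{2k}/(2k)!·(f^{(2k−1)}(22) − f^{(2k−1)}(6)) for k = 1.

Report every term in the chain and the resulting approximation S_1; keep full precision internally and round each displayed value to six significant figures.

S_1 ≈ 0.136890

The integral term ∫_6^22 1/x^2 dx = 0.121212.
½[f(6) + f(22)] = ½[0.0277778 + 0.00206612] = 0.0149219.
Integral + boundary = 0.136134.
k=1: B_{2}/(2)! × [f^{(1)}(22) − f^{(1)}(6)] = 1/12 × (-0.000187829 − (-0.00925926)) = 0.000755953.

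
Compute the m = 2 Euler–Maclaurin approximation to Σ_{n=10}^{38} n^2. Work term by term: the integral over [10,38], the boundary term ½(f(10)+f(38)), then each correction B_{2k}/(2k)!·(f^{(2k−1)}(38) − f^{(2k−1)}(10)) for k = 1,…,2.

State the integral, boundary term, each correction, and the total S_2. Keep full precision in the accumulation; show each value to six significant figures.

S_2 ≈ 18734.0

∫_10^38 x^2 dx evaluates to 17957.3.
Endpoint term: (f(10) + f(38))/2 = (100.000 + 1444.00)/2 = 772.000.
Running total after boundary: 18729.3.
Order-1 term: 1/12 · (76.0000 − 20.0000) = 4.66667.
Running total after k=1: 18734.0.
Order-2 term: −1/720 · (0.00000 − 0.00000) = 0.00000.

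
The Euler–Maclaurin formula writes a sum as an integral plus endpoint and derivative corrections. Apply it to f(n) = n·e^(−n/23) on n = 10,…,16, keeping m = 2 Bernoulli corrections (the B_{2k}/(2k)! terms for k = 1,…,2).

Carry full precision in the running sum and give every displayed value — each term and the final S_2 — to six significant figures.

Integral: ∫_10^16 x·e^(−x/23) dx = 44.0028.
Boundary: ½(f(10) + f(16)) = ½(6.47405 + 7.97999) = 7.22702.
Running total after boundary: 51.2298.
Correction k=1: B_{2}/2! · (f^{(1)}(16) − f^{(1)}(10)) = 1/12 · (0.151793 − 0.365925) = -0.0178443.
After k=1: 51.2120.
Correction k=2: B_{4}/4! · (f^{(3)}(16) − f^{(3)}(10)) = −1/720 · (0.00217257 − 0.00313939) = 1.34280e-06.

S_2 ≈ 51.2120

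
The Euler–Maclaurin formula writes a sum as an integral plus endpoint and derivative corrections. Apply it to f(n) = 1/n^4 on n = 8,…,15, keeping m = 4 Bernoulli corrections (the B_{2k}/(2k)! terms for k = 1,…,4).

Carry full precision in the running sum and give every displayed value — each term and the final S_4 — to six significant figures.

S_4 ≈ 0.000693880

The integral term ∫_8^15 1/x^4 dx = 0.000552276.
½[f(8) + f(15)] = ½[0.000244141 + 1.97531e-05] = 0.000131947.
Integral + boundary = 0.000684223.
Correction k=1: B_{2}/2! · (f^{(1)}(15) − f^{(1)}(8)) = 1/12 · (-5.26749e-06 − (-0.000122070)) = 9.73357e-06.
Partial sum through k=1: 0.000693957.
Correction k=2: B_{4}/4! · (f^{(3)}(15) − f^{(3)}(8)) = −1/720 · (-7.02332e-07 − (-5.72205e-05)) = -7.84974e-08.
Partial sum through k=2: 0.000693878.
Correction k=3: B_{6}/6! · (f^{(5)}(15) − f^{(5)}(8)) = 1/30240 · (-1.74803e-07 − (-5.00679e-05)) = 1.64990e-09.
Partial sum through k=3: 0.000693880.
Correction k=4: B_{8}/8! · (f^{(7)}(15) − f^{(7)}(8)) = −1/1209600 · (-6.99210e-08 − (-7.04080e-05)) = -5.81499e-11.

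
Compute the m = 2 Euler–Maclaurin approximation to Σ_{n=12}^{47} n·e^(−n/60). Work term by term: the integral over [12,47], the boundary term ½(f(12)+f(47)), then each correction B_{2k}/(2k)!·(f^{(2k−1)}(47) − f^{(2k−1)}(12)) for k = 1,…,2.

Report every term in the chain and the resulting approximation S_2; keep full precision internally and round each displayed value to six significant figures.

S_2 ≈ 619.347

∫_12^47 x·e^(−x/60) dx evaluates to 603.744.
½[f(12) + f(47)] = ½[9.82477 + 21.4734] = 15.6491.
So far: 619.393.
Correction k=1: B_{2}/2! · (f^{(1)}(47) − f^{(1)}(12)) = 1/12 · (0.0989908 − 0.654985) = -0.0463328.
Running total after k=1: 619.347.
Correction k=2: B_{4}/4! · (f^{(3)}(47) − f^{(3)}(12)) = −1/720 · (0.000281320 − 0.000636791) = 4.93709e-07.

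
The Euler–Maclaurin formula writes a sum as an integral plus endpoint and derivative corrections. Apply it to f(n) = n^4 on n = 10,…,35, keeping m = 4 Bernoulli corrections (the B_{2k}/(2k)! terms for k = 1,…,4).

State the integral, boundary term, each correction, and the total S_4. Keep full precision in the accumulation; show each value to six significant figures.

Integral: ∫_10^35 x^4 dx = 1.04844e+07.
Endpoint term: (f(10) + f(35))/2 = (10000.0 + 1.50062e+06)/2 = 755312.
Integral + boundary = 1.12397e+07.
Order-1 term: 1/12 · (171500 − 4000.00) = 13958.3.
After k=1: 1.12536e+07.
Order-2 term: −1/720 · (840.000 − 240.000) = -0.833333.
After k=2: 1.12536e+07.
Order-3 term: 1/30240 · (0.00000 − 0.00000) = 0.00000.
After k=3: 1.12536e+07.
Order-4 term: −1/1209600 · (0.00000 − 0.00000) = 0.00000.

S_4 ≈ 1.12536e+07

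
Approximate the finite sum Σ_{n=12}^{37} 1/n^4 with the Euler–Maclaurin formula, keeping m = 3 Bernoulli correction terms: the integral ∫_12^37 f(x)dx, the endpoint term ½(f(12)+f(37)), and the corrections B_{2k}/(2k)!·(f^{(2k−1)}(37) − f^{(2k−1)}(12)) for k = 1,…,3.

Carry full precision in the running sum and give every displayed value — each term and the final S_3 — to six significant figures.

∫_12^37 1/x^4 dx evaluates to 0.000186321.
Endpoint term: (f(12) + f(37))/2 = (4.82253e-05 + 5.33572e-07)/2 = 2.43794e-05.
So far: 0.000210700.
k=1: B_{2}/(2)! × [f^{(1)}(37) − f^{(1)}(12)] = 1/12 × (-5.76835e-08 − (-1.60751e-05)) = 1.33478e-06.
Partial sum through k=1: 0.000212035.
k=2: B_{4}/(4)! × [f^{(3)}(37) − f^{(3)}(12)] = −1/720 × (-1.26406e-09 − (-3.34898e-06)) = -4.64961e-09.
Partial sum through k=2: 0.000212030.
k=3: B_{6}/(6)! × [f^{(5)}(37) − f^{(5)}(12)] = 1/30240 × (-5.17075e-11 − (-1.30238e-06)) = 4.30664e-11.

S_3 ≈ 0.000212030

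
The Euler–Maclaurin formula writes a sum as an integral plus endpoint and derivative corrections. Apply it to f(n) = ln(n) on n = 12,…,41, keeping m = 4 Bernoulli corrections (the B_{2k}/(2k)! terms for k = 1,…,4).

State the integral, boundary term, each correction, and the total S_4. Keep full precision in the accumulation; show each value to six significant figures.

∫_12^41 ln(x) dx evaluates to 93.4376.
Boundary: ½(f(12) + f(41)) = ½(2.48491 + 3.71357) = 3.09924.
Running total after boundary: 96.5368.
Order-1 term: 1/12 · (0.0243902 − 0.0833333) = -0.00491192.
Partial sum through k=1: 96.5319.
Order-2 term: −1/720 · (2.90187e-05 − 0.00115741) = 1.56721e-06.
Partial sum through k=2: 96.5319.
Order-3 term: 1/30240 · (2.07153e-07 − 9.64506e-05) = -3.18265e-09.
Partial sum through k=3: 96.5319.
Order-4 term: −1/1209600 · (3.69697e-09 − 2.00939e-05) = 1.66089e-11.

S_4 ≈ 96.5319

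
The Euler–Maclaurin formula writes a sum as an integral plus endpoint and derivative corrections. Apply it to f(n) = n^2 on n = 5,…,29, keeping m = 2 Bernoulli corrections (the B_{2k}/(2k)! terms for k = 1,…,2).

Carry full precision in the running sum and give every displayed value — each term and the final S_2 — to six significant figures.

S_2 ≈ 8525.00

Integral: ∫_5^29 x^2 dx = 8088.00.
½[f(5) + f(29)] = ½[25.0000 + 841.000] = 433.000.
So far: 8521.00.
k=1: B_{2}/(2)! × [f^{(1)}(29) − f^{(1)}(5)] = 1/12 × (58.0000 − 10.0000) = 4.00000.
After k=1: 8525.00.
k=2: B_{4}/(4)! × [f^{(3)}(29) − f^{(3)}(5)] = −1/720 × (0.00000 − 0.00000) = 0.00000.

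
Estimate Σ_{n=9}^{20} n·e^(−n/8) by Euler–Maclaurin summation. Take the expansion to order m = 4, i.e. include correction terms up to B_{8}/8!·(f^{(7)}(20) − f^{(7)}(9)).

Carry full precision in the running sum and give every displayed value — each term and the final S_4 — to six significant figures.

Integral: ∫_9^20 x·e^(−x/8) dx = 25.7657.
Boundary: ½(f(9) + f(20)) = ½(2.92187 + 1.64170) = 2.28179.
Integral + boundary = 28.0475.
Order-1 term: 1/12 · (-0.123127 − (-0.0405816)) = -0.00687883.
After k=1: 28.0406.
Order-2 term: −1/720 · (0.000641289 − 0.00951130) = 1.23195e-05.
After k=2: 28.0406.
Order-3 term: 1/30240 · (5.01007e-05 − 0.000307136) = -8.49984e-09.
After k=3: 28.0406.
Order-4 term: −1/1209600 · (1.40908e-06 − 7.27590e-06) = 4.85021e-12.

S_4 ≈ 28.0406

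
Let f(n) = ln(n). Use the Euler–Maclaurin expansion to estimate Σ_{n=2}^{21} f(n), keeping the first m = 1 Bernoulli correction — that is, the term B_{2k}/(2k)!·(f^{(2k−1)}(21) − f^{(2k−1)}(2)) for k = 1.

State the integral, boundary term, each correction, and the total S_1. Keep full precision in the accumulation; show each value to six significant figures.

∫_2^21 ln(x) dx evaluates to 43.5487.
Boundary: ½(f(2) + f(21)) = ½(0.693147 + 3.04452) = 1.86883.
So far: 45.4175.
Correction k=1: B_{2}/2! · (f^{(1)}(21) − f^{(1)}(2)) = 1/12 · (0.0476190 − 0.500000) = -0.0376984.

S_1 ≈ 45.3798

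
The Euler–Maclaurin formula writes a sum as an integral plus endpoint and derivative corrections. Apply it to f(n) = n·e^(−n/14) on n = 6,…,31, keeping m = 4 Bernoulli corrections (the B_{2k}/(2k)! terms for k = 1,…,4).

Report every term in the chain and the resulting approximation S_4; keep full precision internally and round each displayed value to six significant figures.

∫_6^31 x·e^(−x/14) dx evaluates to 113.587.
½[f(6) + f(31)] = ½[3.90863 + 3.38618] = 3.64741.
Running total after boundary: 117.234.
Correction k=1: B_{2}/2! · (f^{(1)}(31) − f^{(1)}(6)) = 1/12 · (-0.132638 − 0.372251) = -0.0420741.
After k=1: 117.192.
Correction k=2: B_{4}/4! · (f^{(3)}(31) − f^{(3)}(6)) = −1/720 · (0.000437881 − 0.00854658) = 1.12621e-05.
After k=2: 117.192.
Correction k=3: B_{6}/6! · (f^{(5)}(31) − f^{(5)}(6)) = 1/30240 · (7.92086e-06 − 7.75200e-05) = -2.30156e-09.
After k=3: 117.192.
Correction k=4: B_{8}/8! · (f^{(7)}(31) − f^{(7)}(6)) = −1/1209600 · (6.94267e-08 − 5.68546e-07) = 4.12631e-13.

S_4 ≈ 117.192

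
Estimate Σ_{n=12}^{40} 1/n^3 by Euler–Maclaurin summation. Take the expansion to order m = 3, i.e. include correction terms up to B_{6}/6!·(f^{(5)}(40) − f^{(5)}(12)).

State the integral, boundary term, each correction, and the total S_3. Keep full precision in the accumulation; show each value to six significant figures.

S_3 ≈ 0.00346882

Integral: ∫_12^40 1/x^3 dx = 0.00315972.
½[f(12) + f(40)] = ½[0.000578704 + 1.56250e-05] = 0.000297164.
So far: 0.00345689.
k=1: B_{2}/(2)! × [f^{(1)}(40) − f^{(1)}(12)] = 1/12 × (-1.17187e-06 − (-0.000144676)) = 1.19587e-05.
After k=1: 0.00346885.
k=2: B_{4}/(4)! × [f^{(3)}(40) − f^{(3)}(12)] = −1/720 × (-1.46484e-08 − (-2.00939e-05)) = -2.78878e-08.
After k=2: 0.00346882.
k=3: B_{6}/(6)! × [f^{(5)}(40) − f^{(5)}(12)] = 1/30240 × (-3.84521e-10 − (-5.86071e-06)) = 1.93794e-10.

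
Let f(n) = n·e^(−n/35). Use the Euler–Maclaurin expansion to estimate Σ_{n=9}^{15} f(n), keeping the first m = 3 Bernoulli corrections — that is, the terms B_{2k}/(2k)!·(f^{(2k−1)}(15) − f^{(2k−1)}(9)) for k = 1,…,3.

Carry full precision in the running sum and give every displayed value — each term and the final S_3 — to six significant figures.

S_3 ≈ 59.1472

∫_9^15 x·e^(−x/35) dx evaluates to 50.7986.
Boundary: ½(f(9) + f(15)) = ½(6.95932 + 9.77159) = 8.36545.
Integral + boundary = 59.1640.
Correction k=1: B_{2}/2! · (f^{(1)}(15) − f^{(1)}(9)) = 1/12 · (0.372251 − 0.574420) = -0.0168474.
Running total after k=1: 59.1472.
Correction k=2: B_{4}/4! · (f^{(3)}(15) − f^{(3)}(9)) = −1/720 · (0.00136745 − 0.00173138) = 5.05450e-07.
Running total after k=2: 59.1472.
Correction k=3: B_{6}/6! · (f^{(5)}(15) − f^{(5)}(9)) = 1/30240 · (1.98451e-06 − 2.44395e-06) = -1.51930e-11.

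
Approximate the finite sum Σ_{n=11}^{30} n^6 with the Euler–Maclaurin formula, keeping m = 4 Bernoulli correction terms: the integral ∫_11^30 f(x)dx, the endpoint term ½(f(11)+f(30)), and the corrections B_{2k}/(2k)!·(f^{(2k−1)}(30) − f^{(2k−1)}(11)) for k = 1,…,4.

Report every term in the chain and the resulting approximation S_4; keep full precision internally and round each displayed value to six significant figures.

S_4 ≈ 3.49895e+09

Integral: ∫_11^30 x^6 dx = 3.12150e+09.
Endpoint term: (f(11) + f(30))/2 = (1.77156e+06 + 7.29000e+08)/2 = 3.65386e+08.
Running total after boundary: 3.48689e+09.
k=1: B_{2}/(2)! × [f^{(1)}(30) − f^{(1)}(11)] = 1/12 × (1.45800e+08 − 966306) = 1.20695e+07.
After k=1: 3.49896e+09.
k=2: B_{4}/(4)! × [f^{(3)}(30) − f^{(3)}(11)] = −1/720 × (3.24000e+06 − 159720) = -4278.17.
After k=2: 3.49895e+09.
k=3: B_{6}/(6)! × [f^{(5)}(30) − f^{(5)}(11)] = 1/30240 × (21600.0 − 7920.00) = 0.452381.
After k=3: 3.49895e+09.
k=4: B_{8}/(8)! × [f^{(7)}(30) − f^{(7)}(11)] = −1/1209600 × (0.00000 − 0.00000) = 0.00000.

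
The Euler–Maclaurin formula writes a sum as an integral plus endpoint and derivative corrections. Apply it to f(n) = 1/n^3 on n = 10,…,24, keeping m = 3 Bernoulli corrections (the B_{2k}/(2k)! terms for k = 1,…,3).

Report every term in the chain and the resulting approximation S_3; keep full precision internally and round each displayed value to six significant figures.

S_3 ≈ 0.00469228

∫_10^24 1/x^3 dx evaluates to 0.00413194.
½[f(10) + f(24)] = ½[0.00100000 + 7.23380e-05] = 0.000536169.
Running total after boundary: 0.00466811.
k=1: B_{2}/(2)! × [f^{(1)}(24) − f^{(1)}(10)] = 1/12 × (-9.04225e-06 − (-0.000300000)) = 2.42465e-05.
After k=1: 0.00469236.
k=2: B_{4}/(4)! × [f^{(3)}(24) − f^{(3)}(10)] = −1/720 × (-3.13967e-07 − (-6.00000e-05)) = -8.28973e-08.
After k=2: 0.00469228.
k=3: B_{6}/(6)! × [f^{(5)}(24) − f^{(5)}(10)] = 1/30240 × (-2.28934e-08 − (-2.52000e-05)) = 8.32576e-10.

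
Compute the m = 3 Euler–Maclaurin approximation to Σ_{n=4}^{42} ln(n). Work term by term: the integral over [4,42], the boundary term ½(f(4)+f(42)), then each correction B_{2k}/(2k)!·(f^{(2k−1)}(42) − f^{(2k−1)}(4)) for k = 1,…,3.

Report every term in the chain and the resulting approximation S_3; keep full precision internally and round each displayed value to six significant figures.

The integral term ∫_4^42 ln(x) dx = 113.437.
Endpoint term: (f(4) + f(42))/2 = (1.38629 + 3.73767)/2 = 2.56198.
Running total after boundary: 115.999.
Order-1 term: 1/12 · (0.0238095 − 0.250000) = -0.0188492.
After k=1: 115.980.
Order-2 term: −1/720 · (2.69949e-05 − 0.0312500) = 4.33653e-05.
After k=2: 115.980.
Order-3 term: 1/30240 · (1.83639e-07 − 0.0234375) = -7.75044e-07.

S_3 ≈ 115.980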